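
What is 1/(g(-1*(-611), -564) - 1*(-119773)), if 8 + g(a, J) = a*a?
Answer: 1/493086 ≈ 2.0280e-6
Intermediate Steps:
g(a, J) = -8 + a**2 (g(a, J) = -8 + a*a = -8 + a**2)
1/(g(-1*(-611), -564) - 1*(-119773)) = 1/((-8 + (-1*(-611))**2) - 1*(-119773)) = 1/((-8 + 611**2) + 119773) = 1/((-8 + 373321) + 119773) = 1/(373313 + 119773) = 1/493086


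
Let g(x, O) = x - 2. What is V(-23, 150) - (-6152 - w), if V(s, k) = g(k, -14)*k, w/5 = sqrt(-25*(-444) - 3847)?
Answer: 28352 + 5*sqrt(7253) ≈ 28778.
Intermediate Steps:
w = 5*sqrt(7253) (w = 5*sqrt(-25*(-444) - 3847) = 5*sqrt(11100 - 3847) = 5*sqrt(7253) ≈ 425.82)
g(x, O) = -2 + x
V(s, k) = k*(-2 + k) (V(s, k) = (-2 + k)*k = k*(-2 + k))
V(-23, 150) - (-6152 - w) = 150*(-2 + 150) - (-6152 - 5*sqrt(7253)) = 150*148 - (-6152 - 5*sqrt(7253)) = 22200 + (6152 + 5*sqrt(7253)) = 28352 + 5*sqrt(7253)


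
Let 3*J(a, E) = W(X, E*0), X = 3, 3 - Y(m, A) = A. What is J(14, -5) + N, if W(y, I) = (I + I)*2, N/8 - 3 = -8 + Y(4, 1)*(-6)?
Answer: -136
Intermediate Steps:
Y(m, A) = 3 - A
N = -136 (N = 24 + 8*(-8 + (3 - 1*1)*(-6)) = 24 + 8*(-8 + (3 - 1)*(-6)) = 24 + 8*(-8 + 2*(-6)) = 24 + 8*(-8 - 12) = 24 + 8*(-20) = 24 - 160 = -136)
W(y, I) = 4*I (W(y, I) = (2*I)*2 = 4*I)
J(a, E) = 0 (J(a, E) = (4*(E*0))/3 = (4*0)/3 = (1/3)*0 = 0)
J(14, -5) + N = 0 - 136 = -136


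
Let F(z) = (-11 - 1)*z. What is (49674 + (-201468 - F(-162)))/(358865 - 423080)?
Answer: 17082/7135 ≈ 2.3941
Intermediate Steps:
F(z) = -12*z
(49674 + (-201468 - F(-162)))/(358865 - 423080) = (49674 + (-201468 - (-12)*(-162)))/(358865 - 423080) = (49674 + (-201468 - 1*1944))/(-64215) = (49674 + (-201468 - 1944))*(-1/64215) = (49674 - 203412)*(-1/64215) = -153738*(-1/64215) = 17082/7135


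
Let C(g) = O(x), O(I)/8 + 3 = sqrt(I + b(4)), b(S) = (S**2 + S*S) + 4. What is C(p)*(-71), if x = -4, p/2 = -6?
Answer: 1704 - 2272*sqrt(2) ≈ -1509.1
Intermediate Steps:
p = -12 (p = 2*(-6) = -12)
b(S) = 4 + 2*S**2 (b(S) = (S**2 + S**2) + 4 = 2*S**2 + 4 = 4 + 2*S**2)
O(I) = -24 + 8*sqrt(36 + I) (O(I) = -24 + 8*sqrt(I + (4 + 2*4**2)) = -24 + 8*sqrt(I + (4 + 2*16)) = -24 + 8*sqrt(I + (4 + 32)) = -24 + 8*sqrt(I + 36) = -24 + 8*sqrt(36 + I))
C(g) = -24 + 32*sqrt(2) (C(g) = -24 + 8*sqrt(36 - 4) = -24 + 8*sqrt(32) = -24 + 8*(4*sqrt(2)) = -24 + 32*sqrt(2))
C(p)*(-71) = (-24 + 32*sqrt(2))*(-71) = 1704 - 2272*sqrt(2)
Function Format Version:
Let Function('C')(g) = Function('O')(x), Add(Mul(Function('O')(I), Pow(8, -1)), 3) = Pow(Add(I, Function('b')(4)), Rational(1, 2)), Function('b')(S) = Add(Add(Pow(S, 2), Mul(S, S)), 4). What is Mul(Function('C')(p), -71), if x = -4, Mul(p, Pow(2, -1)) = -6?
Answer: Add(1704, Mul(-2272, Pow(2, Rational(1, 2)))) ≈ -1509.1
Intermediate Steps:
p = -12 (p = Mul(2, -6) = -12)
Function('b')(S) = Add(4, Mul(2, Pow(S, 2))) (Function('b')(S) = Add(Add(Pow(S, 2), Pow(S, 2)), 4) = Add(Mul(2, Pow(S, 2)), 4) = Add(4, Mul(2, Pow(S, 2))))
Function('O')(I) = Add(-24, Mul(8, Pow(Add(36, I), Rational(1, 2)))) (Function('O')(I) = Add(-24, Mul(8, Pow(Add(I, Add(4, Mul(2, Pow(4, 2)))), Rational(1, 2)))) = Add(-24, Mul(8, Pow(Add(I, Add(4, Mul(2, 16))), Rational(1, 2)))) = Add(-24, Mul(8, Pow(Add(I, Add(4, 32)), Rational(1, 2)))) = Add(-24, Mul(8, Pow(Add(I, 36), Rational(1, 2)))) = Add(-24, Mul(8, Pow(Add(36, I), Rational(1, 2)))))
Function('C')(g) = Add(-24, Mul(32, Pow(2, Rational(1, 2)))) (Function('C')(g) = Add(-24, Mul(8, Pow(Add(36, -4), Rational(1, 2)))) = Add(-24, Mul(8, Pow(32, Rational(1, 2)))) = Add(-24, Mul(8, Mul(4, Pow(2, Rational(1, 2))))) = Add(-24, Mul(32, Pow(2, Rational(1, 2)))))
Mul(Function('C')(p), -71) = Mul(Add(-24, Mul(32, Pow(2, Rational(1, 2)))), -71) = Add(1704, Mul(-2272, Pow(2, Rational(1, 2))))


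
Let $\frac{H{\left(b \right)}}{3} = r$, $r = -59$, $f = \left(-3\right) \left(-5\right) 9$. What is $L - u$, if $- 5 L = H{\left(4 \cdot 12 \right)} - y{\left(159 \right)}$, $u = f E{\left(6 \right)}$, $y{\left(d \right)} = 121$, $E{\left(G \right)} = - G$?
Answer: $\frac{4348}{5} \approx 869.6$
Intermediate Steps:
$f = 135$ ($f = 15 \cdot 9 = 135$)
$u = -810$ ($u = 135 \left(\left(-1\right) 6\right) = 135 \left(-6\right) = -810$)
$H{\left(b \right)} = -177$ ($H{\left(b \right)} = 3 \left(-59\right) = -177$)
$L = \frac{298}{5}$ ($L = - \frac{-177 - 121}{5} = \left(- \frac{1}{5}\right) \left(-298\right) = \frac{298}{5} \approx 59.6$)
$L - u = \frac{298}{5} - -810 = \frac{298}{5} + 810 = \frac{4348}{5}$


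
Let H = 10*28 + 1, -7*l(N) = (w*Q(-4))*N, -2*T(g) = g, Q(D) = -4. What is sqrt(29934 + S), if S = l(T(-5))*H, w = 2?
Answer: sqrt(1506106)/7 ≈ 175.32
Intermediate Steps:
T(g) = -g/2
l(N) = 8*N/7 (l(N) = -2*(-4)*N/7 = -(-8)*N/7 = 8*N/7)
H = 281 (H = 280 + 1 = 281)
S = 5620/7 (S = (8*(-1/2*(-5))/7)*281 = ((8/7)*(5/2))*281 = (20/7)*281 = 5620/7 ≈ 802.86)
sqrt(29934 + S) = sqrt(29934 + 5620/7) = sqrt(215158/7) = sqrt(1506106)/7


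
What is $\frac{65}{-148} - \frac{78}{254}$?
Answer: $- \frac{14027}{18796} \approx -0.74628$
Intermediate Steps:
$\frac{65}{-148} - \frac{78}{254} = 65 \left(- \frac{1}{148}\right) - \frac{39}{127} = - \frac{65}{148} - \frac{39}{127} = - \frac{14027}{18796}$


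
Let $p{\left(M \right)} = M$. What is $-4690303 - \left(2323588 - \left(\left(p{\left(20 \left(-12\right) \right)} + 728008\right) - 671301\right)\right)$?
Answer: $-6957424$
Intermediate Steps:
$-4690303 - \left(2323588 - \left(\left(p{\left(20 \left(-12\right) \right)} + 728008\right) - 671301\right)\right) = -4690303 - \left(2323588 - \left(\left(20 \left(-12\right) + 728008\right) - 671301\right)\right) = -4690303 - \left(2323588 - \left(\left(-240 + 728008\right) - 671301\right)\right) = -4690303 - \left(2323588 - \left(727768 - 671301\right)\right) = -4690303 - \left(2323588 - 56467\right) = -4690303 - 2267121 = -6957424$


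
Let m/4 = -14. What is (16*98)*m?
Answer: -87808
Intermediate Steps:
m = -56 (m = 4*(-14) = -56)
(16*98)*m = (16*98)*(-56) = 1568*(-56) = -87808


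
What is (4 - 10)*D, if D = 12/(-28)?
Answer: 18/7 ≈ 2.5714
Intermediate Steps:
D = -3/7 (D = 12*(-1/28) = -3/7 ≈ -0.42857)
(4 - 10)*D = (4 - 10)*(-3/7) = -6*(-3/7) = 18/7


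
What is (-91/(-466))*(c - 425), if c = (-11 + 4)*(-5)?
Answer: -17745/233 ≈ -76.159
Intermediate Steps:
c = 35 (c = -7*(-5) = 35)
(-91/(-466))*(c - 425) = (-91/(-466))*(35 - 425) = -91*(-1/466)*(-390) = (91/466)*(-390) = -17745/233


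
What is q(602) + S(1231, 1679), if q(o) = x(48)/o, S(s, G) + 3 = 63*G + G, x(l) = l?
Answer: 32343377/301 ≈ 1.0745e+5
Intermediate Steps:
S(s, G) = -3 + 64*G (S(s, G) = -3 + (63*G + G) = -3 + 64*G)
q(o) = 48/o
q(602) + S(1231, 1679) = 48/602 + (-3 + 64*1679) = 48*(1/602) + (-3 + 107456) = 24/301 + 107453 = 32343377/301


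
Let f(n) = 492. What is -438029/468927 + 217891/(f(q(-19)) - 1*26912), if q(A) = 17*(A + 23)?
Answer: -113747699137/12389051340 ≈ -9.1813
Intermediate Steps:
q(A) = 391 + 17*A (q(A) = 17*(23 + A) = 391 + 17*A)
-438029/468927 + 217891/(f(q(-19)) - 1*26912) = -438029/468927 + 217891/(492 - 1*26912) = -438029*1/468927 + 217891/(492 - 26912) = -438029/468927 + 217891/(-26420) = -438029/468927 + 217891*(-1/26420) = -438029/468927 - 217891/26420 = -113747699137/12389051340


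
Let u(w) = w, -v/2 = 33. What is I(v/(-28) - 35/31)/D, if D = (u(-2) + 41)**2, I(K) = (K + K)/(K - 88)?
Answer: -82/4406103 ≈ -1.8611e-5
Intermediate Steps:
v = -66 (v = -2*33 = -66)
I(K) = 2*K/(-88 + K) (I(K) = (2*K)/(-88 + K) = 2*K/(-88 + K))
D = 1521 (D = (-2 + 41)**2 = 39**2 = 1521)
I(v/(-28) - 35/31)/D = (2*(-66/(-28) - 35/31)/(-88 + (-66/(-28) - 35/31)))/1521 = (2*(-66*(-1/28) - 35*1/31)/(-88 + (-66*(-1/28) - 35*1/31)))*(1/1521) = (2*(33/14 - 35/31)/(-88 + (33/14 - 35/31)))*(1/1521) = (2*(533/434)/(-88 + 533/434))*(1/1521) = (2*(533/434)/(-37659/434))*(1/1521) = (2*(533/434)*(-434/37659))*(1/1521) = -1066/37659*1/1521 = -82/4406103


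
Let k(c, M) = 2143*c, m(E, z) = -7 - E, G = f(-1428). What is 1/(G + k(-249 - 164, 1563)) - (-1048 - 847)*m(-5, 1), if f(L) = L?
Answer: -3359785731/886487 ≈ -3790.0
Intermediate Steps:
G = -1428
1/(G + k(-249 - 164, 1563)) - (-1048 - 847)*m(-5, 1) = 1/(-1428 + 2143*(-249 - 164)) - (-1048 - 847)*(-7 - 1*(-5)) = 1/(-1428 + 2143*(-413)) - (-1895)*(-7 + 5) = 1/(-1428 - 885059) - (-1895)*(-2) = 1/(-886487) - 1*3790 = -1/886487 - 3790 = -3359785731/886487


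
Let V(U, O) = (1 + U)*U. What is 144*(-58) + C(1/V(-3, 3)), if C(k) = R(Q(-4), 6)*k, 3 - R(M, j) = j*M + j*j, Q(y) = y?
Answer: -16707/2 ≈ -8353.5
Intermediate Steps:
V(U, O) = U*(1 + U)
R(M, j) = 3 - j² - M*j (R(M, j) = 3 - (j*M + j*j) = 3 - (M*j + j²) = 3 - (j² + M*j) = 3 + (-j² - M*j) = 3 - j² - M*j)
C(k) = -9*k (C(k) = (3 - 1*6² - 1*(-4)*6)*k = (3 - 1*36 + 24)*k = (3 - 36 + 24)*k = -9*k)
144*(-58) + C(1/V(-3, 3)) = 144*(-58) - 9*(-1/(3*(1 - 3))) = -8352 - 9/((-3*(-2))) = -8352 - 9/6 = -8352 - 9*⅙ = -8352 - 3/2 = -16707/2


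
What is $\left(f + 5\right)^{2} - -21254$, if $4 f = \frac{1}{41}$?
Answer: $\frac{572321625}{26896} \approx 21279.0$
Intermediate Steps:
$f = \frac{1}{164}$ ($f = \frac{1}{4 \cdot 41} = \frac{1}{4} \cdot \frac{1}{41} = \frac{1}{164} \approx 0.0060976$)
$\left(f + 5\right)^{2} - -21254 = \left(\frac{1}{164} + 5\right)^{2} - -21254 = \left(\frac{821}{164}\right)^{2} + 21254 = \frac{674041}{26896} + 21254 = \frac{572321625}{26896}$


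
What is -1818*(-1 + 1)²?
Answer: 0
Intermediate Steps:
-1818*(-1 + 1)² = -1818*0² = -1818*0 = 0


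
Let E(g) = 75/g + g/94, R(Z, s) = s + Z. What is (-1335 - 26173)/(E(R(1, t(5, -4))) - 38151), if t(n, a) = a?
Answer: 2585752/3588547 ≈ 0.72056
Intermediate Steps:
R(Z, s) = Z + s
E(g) = 75/g + g/94 (E(g) = 75/g + g*(1/94) = 75/g + g/94)
(-1335 - 26173)/(E(R(1, t(5, -4))) - 38151) = (-1335 - 26173)/((75/(1 - 4) + (1 - 4)/94) - 38151) = -27508/((75/(-3) + (1/94)*(-3)) - 38151) = -27508/((75*(-⅓) - 3/94) - 38151) = -27508/((-25 - 3/94) - 38151) = -27508/(-2353/94 - 38151) = -27508/(-3588547/94) = -27508*(-94/3588547) = 2585752/3588547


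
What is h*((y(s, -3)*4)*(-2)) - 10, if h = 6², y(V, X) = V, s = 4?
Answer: -1162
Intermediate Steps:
h = 36
h*((y(s, -3)*4)*(-2)) - 10 = 36*((4*4)*(-2)) - 10 = 36*(16*(-2)) - 10 = 36*(-32) - 10 = -1152 - 10 = -1162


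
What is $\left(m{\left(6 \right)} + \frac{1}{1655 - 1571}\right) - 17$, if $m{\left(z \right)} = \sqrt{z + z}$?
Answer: $- \frac{1427}{84} + 2 \sqrt{3} \approx -13.524$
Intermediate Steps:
$m{\left(z \right)} = \sqrt{2} \sqrt{z}$ ($m{\left(z \right)} = \sqrt{2 z} = \sqrt{2} \sqrt{z}$)
$\left(m{\left(6 \right)} + \frac{1}{1655 - 1571}\right) - 17 = \left(\sqrt{2} \sqrt{6} + \frac{1}{1655 - 1571}\right) - 17 = \left(2 \sqrt{3} + \frac{1}{84}\right) - 17 = \left(\frac{1}{84} + 2 \sqrt{3}\right) - 17 = - \frac{1427}{84} + 2 \sqrt{3}$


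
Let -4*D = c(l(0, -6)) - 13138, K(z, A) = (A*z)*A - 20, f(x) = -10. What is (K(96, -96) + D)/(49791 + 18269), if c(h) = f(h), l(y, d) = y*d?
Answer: 888003/68060 ≈ 13.047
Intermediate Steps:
l(y, d) = d*y
c(h) = -10
K(z, A) = -20 + z*A² (K(z, A) = z*A² - 20 = -20 + z*A²)
D = 3287 (D = -(-10 - 13138)/4 = -¼*(-13148) = 3287)
(K(96, -96) + D)/(49791 + 18269) = ((-20 + 96*(-96)²) + 3287)/(49791 + 18269) = ((-20 + 96*9216) + 3287)/68060 = ((-20 + 884736) + 3287)*(1/68060) = (884716 + 3287)*(1/68060) = 888003*(1/68060) = 888003/68060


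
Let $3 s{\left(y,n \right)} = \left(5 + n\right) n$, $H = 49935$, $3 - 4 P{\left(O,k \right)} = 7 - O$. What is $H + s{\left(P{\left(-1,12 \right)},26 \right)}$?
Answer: $\frac{150611}{3} \approx 50204.0$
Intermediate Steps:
$P{\left(O,k \right)} = -1 + \frac{O}{4}$ ($P{\left(O,k \right)} = \frac{3}{4} - \frac{7 - O}{4} = \frac{3}{4} + \left(- \frac{7}{4} + \frac{O}{4}\right) = -1 + \frac{O}{4}$)
$s{\left(y,n \right)} = \frac{n \left(5 + n\right)}{3}$ ($s{\left(y,n \right)} = \frac{\left(5 + n\right) n}{3} = \frac{n \left(5 + n\right)}{3}$)
$H + s{\left(P{\left(-1,12 \right)},26 \right)} = 49935 + \frac{1}{3} \cdot 26 \left(5 + 26\right) = 49935 + \frac{1}{3} \cdot 26 \cdot 31 = 49935 + \frac{806}{3} = \frac{150611}{3}$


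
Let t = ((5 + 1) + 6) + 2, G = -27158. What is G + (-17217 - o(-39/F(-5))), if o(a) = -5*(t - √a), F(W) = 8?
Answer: -44305 - 5*I*√78/4 ≈ -44305.0 - 11.04*I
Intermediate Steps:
t = 14 (t = (6 + 6) + 2 = 12 + 2 = 14)
o(a) = -70 + 5*√a (o(a) = -5*(14 - √a) = -70 + 5*√a)
G + (-17217 - o(-39/F(-5))) = -27158 + (-17217 - (-70 + 5*√(-39/8))) = -27158 + (-17217 - (-70 + 5*(I*√78/4))) = -27158 + (-17217 - (-70 + 5*I*√78/4)) = -27158 + (-17217 + (70 - 5*I*√78/4)) = -27158 + (-17147 - 5*I*√78/4) = -44305 - 5*I*√78/4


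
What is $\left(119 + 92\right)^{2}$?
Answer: $44521$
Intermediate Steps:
$\left(119 + 92\right)^{2} = 211^{2} = 44521$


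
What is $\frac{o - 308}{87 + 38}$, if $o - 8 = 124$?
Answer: $- \frac{176}{125} \approx -1.408$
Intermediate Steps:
$o = 132$ ($o = 8 + 124 = 132$)
$\frac{o - 308}{87 + 38} = \frac{132 - 308}{87 + 38} = - \frac{176}{125}$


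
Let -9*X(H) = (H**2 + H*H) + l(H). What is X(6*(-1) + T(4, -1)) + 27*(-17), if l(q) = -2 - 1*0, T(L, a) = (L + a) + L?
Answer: -459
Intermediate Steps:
T(L, a) = a + 2*L
l(q) = -2 (l(q) = -2 + 0 = -2)
X(H) = 2/9 - 2*H**2/9 (X(H) = -((H**2 + H*H) - 2)/9 = -((H**2 + H**2) - 2)/9 = -(2*H**2 - 2)/9 = -(-2 + 2*H**2)/9 = 2/9 - 2*H**2/9)
X(6*(-1) + T(4, -1)) + 27*(-17) = (2/9 - 2*(6*(-1) + (-1 + 2*4))**2/9) + 27*(-17) = (2/9 - 2*(-6 + (-1 + 8))**2/9) - 459 = (2/9 - 2*(-6 + 7)**2/9) - 459 = (2/9 - 2/9*1**2) - 459 = (2/9 - 2/9*1) - 459 = (2/9 - 2/9) - 459 = 0 - 459 = -459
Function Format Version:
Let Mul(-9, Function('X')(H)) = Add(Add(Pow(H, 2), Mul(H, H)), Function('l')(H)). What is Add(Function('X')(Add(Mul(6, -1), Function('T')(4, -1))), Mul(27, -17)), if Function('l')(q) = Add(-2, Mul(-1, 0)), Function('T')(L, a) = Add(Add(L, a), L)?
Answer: -459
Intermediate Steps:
Function('T')(L, a) = Add(a, Mul(2, L))
Function('l')(q) = -2 (Function('l')(q) = Add(-2, 0) = -2)
Function('X')(H) = Add(Rational(2, 9), Mul(Rational(-2, 9), Pow(H, 2))) (Function('X')(H) = Mul(Rational(-1, 9), Add(Add(Pow(H, 2), Mul(H, H)), -2)) = Mul(Rational(-1, 9), Add(Add(Pow(H, 2), Pow(H, 2)), -2)) = Mul(Rational(-1, 9), Add(Mul(2, Pow(H, 2)), -2)) = Mul(Rational(-1, 9), Add(-2, Mul(2, Pow(H, 2)))) = Add(Rational(2, 9), Mul(Rational(-2, 9), Pow(H, 2))))
Add(Function('X')(Add(Mul(6, -1), Function('T')(4, -1))), Mul(27, -17)) = Add(Add(Rational(2, 9), Mul(Rational(-2, 9), Pow(Add(Mul(6, -1), Add(-1, Mul(2, 4))), 2))), Mul(27, -17)) = Add(Add(Rational(2, 9), Mul(Rational(-2, 9), Pow(Add(-6, Add(-1, 8)), 2))), -459) = Add(Add(Rational(2, 9), Mul(Rational(-2, 9), Pow(Add(-6, 7), 2))), -459) = Add(Add(Rational(2, 9), Mul(Rational(-2, 9), Pow(1, 2))), -459) = Add(Add(Rational(2, 9), Mul(Rational(-2, 9), 1)), -459) = Add(Add(Rational(2, 9), Rational(-2, 9)), -459) = Add(0, -459) = -459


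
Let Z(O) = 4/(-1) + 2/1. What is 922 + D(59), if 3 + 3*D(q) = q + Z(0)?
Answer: 940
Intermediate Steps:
Z(O) = -2 (Z(O) = 4*(-1) + 2*1 = -4 + 2 = -2)
D(q) = -5/3 + q/3 (D(q) = -1 + (q - 2)/3 = -1 + (-2 + q)/3 = -1 + (-⅔ + q/3) = -5/3 + q/3)
922 + D(59) = 922 + (-5/3 + (⅓)*59) = 922 + (-5/3 + 59/3) = 922 + 18 = 940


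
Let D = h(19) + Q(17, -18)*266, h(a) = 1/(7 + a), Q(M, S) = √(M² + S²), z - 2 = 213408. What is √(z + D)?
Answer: √(144265186 + 179816*√613)/26 ≈ 469.04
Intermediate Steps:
z = 213410 (z = 2 + 213408 = 213410)
D = 1/26 + 266*√613 (D = 1/(7 + 19) + √(17² + (-18)²)*266 = 1/26 + √(289 + 324)*266 = 1/26 + √613*266 = 1/26 + 266*√613 ≈ 6585.9)
√(z + D) = √(213410 + (1/26 + 266*√613)) = √(5548661/26 + 266*√613)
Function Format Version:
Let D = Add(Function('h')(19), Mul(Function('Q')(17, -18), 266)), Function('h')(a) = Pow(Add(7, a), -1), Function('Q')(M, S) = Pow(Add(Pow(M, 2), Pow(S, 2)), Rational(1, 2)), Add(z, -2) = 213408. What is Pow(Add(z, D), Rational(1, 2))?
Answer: Mul(Rational(1, 26), Pow(Add(144265186, Mul(179816, Pow(613, Rational(1, 2)))), Rational(1, 2))) ≈ 469.04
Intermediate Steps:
z = 213410 (z = Add(2, 213408) = 213410)
D = Add(Rational(1, 26), Mul(266, Pow(613, Rational(1, 2)))) (D = Add(Pow(Add(7, 19), -1), Mul(Pow(Add(Pow(17, 2), Pow(-18, 2)), Rational(1, 2)), 266)) = Add(Pow(26, -1), Mul(Pow(Add(289, 324), Rational(1, 2)), 266)) = Add(Rational(1, 26), Mul(Pow(613, Rational(1, 2)), 266)) = Add(Rational(1, 26), Mul(266, Pow(613, Rational(1, 2)))) ≈ 6585.9)
Pow(Add(z, D), Rational(1, 2)) = Pow(Add(213410, Add(Rational(1, 26), Mul(266, Pow(613, Rational(1, 2))))), Rational(1, 2)) = Pow(Add(Rational(5548661, 26), Mul(266, Pow(613, Rational(1, 2)))), Rational(1, 2))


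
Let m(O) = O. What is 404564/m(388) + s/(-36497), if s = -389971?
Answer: 3729170264/3540209 ≈ 1053.4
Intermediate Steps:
404564/m(388) + s/(-36497) = 404564/388 - 389971/(-36497) = 404564*(1/388) - 389971*(-1/36497) = 101141/97 + 389971/36497 = 3729170264/3540209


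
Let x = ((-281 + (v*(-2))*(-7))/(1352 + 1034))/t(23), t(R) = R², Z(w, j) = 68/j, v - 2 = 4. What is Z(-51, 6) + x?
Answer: 42914005/3786582 ≈ 11.333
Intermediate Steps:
v = 6 (v = 2 + 4 = 6)
x = -197/1262194 (x = ((-281 + (6*(-2))*(-7))/(1352 + 1034))/(23²) = ((-281 - 12*(-7))/2386)/529 = ((-281 + 84)*(1/2386))*(1/529) = -197*1/2386*(1/529) = -197/2386*1/529 = -197/1262194 ≈ -0.00015608)
Z(-51, 6) + x = 68/6 - 197/1262194 = 68*(⅙) - 197/1262194 = 34/3 - 197/1262194 = 42914005/3786582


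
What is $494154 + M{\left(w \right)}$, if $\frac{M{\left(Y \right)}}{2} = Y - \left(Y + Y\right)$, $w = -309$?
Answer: $494772$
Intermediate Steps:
$M{\left(Y \right)} = - 2 Y$ ($M{\left(Y \right)} = 2 \left(Y - \left(Y + Y\right)\right) = 2 \left(Y - 2 Y\right) = 2 \left(- Y\right) = - 2 Y$)
$494154 + M{\left(w \right)} = 494154 - -618 = 494154 + 618 = 494772$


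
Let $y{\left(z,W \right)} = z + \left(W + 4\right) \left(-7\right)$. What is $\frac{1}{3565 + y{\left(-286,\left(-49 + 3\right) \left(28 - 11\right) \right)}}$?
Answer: $\frac{1}{8725} \approx 0.00011461$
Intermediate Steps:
$y{\left(z,W \right)} = -28 + z - 7 W$ ($y{\left(z,W \right)} = z + \left(4 + W\right) \left(-7\right) = z - \left(28 + 7 W\right) = -28 + z - 7 W$)
$\frac{1}{3565 + y{\left(-286,\left(-49 + 3\right) \left(28 - 11\right) \right)}} = \frac{1}{3565 - \left(314 + 7 \left(-49 + 3\right) \left(28 - 11\right)\right)} = \frac{1}{3565 - \left(314 + 7 \left(-46\right) 17\right)} = \frac{1}{3565 - -5160} = \frac{1}{3565 + 5160} = \frac{1}{8725}$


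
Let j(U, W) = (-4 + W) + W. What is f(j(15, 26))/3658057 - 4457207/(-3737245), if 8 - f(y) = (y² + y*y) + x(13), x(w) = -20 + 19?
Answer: 16287529677044/13671055232965 ≈ 1.1914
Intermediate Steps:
x(w) = -1
j(U, W) = -4 + 2*W
f(y) = 9 - 2*y² (f(y) = 8 - ((y² + y*y) - 1) = 8 - ((y² + y²) - 1) = 8 - (2*y² - 1) = 8 - (-1 + 2*y²) = 8 + (1 - 2*y²) = 9 - 2*y²)
f(j(15, 26))/3658057 - 4457207/(-3737245) = (9 - 2*(-4 + 2*26)²)/3658057 - 4457207/(-3737245) = (9 - 2*(-4 + 52)²)*(1/3658057) - 4457207*(-1/3737245) = (9 - 2*48²)*(1/3658057) + 4457207/3737245 = (9 - 2*2304)*(1/3658057) + 4457207/3737245 = (9 - 4608)*(1/3658057) + 4457207/3737245 = -4599*1/3658057 + 4457207/3737245 = -4599/3658057 + 4457207/3737245 = 16287529677044/13671055232965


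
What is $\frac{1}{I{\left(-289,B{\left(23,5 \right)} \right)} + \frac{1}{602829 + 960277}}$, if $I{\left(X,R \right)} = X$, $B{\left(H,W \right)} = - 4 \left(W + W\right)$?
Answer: $- \frac{1563106}{451737633} \approx -0.0034602$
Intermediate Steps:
$B{\left(H,W \right)} = - 8 W$ ($B{\left(H,W \right)} = - 4 \cdot 2 W = - 8 W$)
$\frac{1}{I{\left(-289,B{\left(23,5 \right)} \right)} + \frac{1}{602829 + 960277}} = \frac{1}{-289 + \frac{1}{602829 + 960277}} = \frac{1}{-289 + \frac{1}{1563106}} = \frac{1}{- \frac{451737633}{1563106}} = - \frac{1563106}{451737633}$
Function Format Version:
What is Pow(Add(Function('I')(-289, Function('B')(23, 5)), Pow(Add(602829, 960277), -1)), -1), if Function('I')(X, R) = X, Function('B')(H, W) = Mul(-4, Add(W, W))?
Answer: Rational(-1563106, 451737633) ≈ -0.0034602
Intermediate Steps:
Function('B')(H, W) = Mul(-8, W) (Function('B')(H, W) = Mul(-4, Mul(2, W)) = Mul(-8, W))
Pow(Add(Function('I')(-289, Function('B')(23, 5)), Pow(Add(602829, 960277), -1)), -1) = Pow(Add(-289, Pow(Add(602829, 960277), -1)), -1) = Pow(Add(-289, Pow(1563106, -1)), -1) = Pow(Add(-289, Rational(1, 1563106)), -1) = Pow(Rational(-451737633, 1563106), -1) = Rational(-1563106, 451737633)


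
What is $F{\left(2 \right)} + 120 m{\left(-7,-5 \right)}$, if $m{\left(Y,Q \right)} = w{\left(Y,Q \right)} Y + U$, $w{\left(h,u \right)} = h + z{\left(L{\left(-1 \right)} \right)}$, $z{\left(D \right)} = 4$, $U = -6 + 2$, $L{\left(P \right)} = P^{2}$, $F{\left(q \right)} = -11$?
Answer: $2029$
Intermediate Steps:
$U = -4$
$w{\left(h,u \right)} = 4 + h$ ($w{\left(h,u \right)} = h + 4 = 4 + h$)
$m{\left(Y,Q \right)} = -4 + Y \left(4 + Y\right)$ ($m{\left(Y,Q \right)} = \left(4 + Y\right) Y - 4 = Y \left(4 + Y\right) - 4 = -4 + Y \left(4 + Y\right)$)
$F{\left(2 \right)} + 120 m{\left(-7,-5 \right)} = -11 + 120 \left(-4 - 7 \left(4 - 7\right)\right) = -11 + 120 \left(-4 - -21\right) = -11 + 120 \left(-4 + 21\right) = -11 + 120 \cdot 17 = -11 + 2040 = 2029$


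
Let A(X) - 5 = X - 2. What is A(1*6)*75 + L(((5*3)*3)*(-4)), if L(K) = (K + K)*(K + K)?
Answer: 130275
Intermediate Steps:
L(K) = 4*K² (L(K) = (2*K)*(2*K) = 4*K²)
A(X) = 3 + X (A(X) = 5 + (X - 2) = 5 + (-2 + X) = 3 + X)
A(1*6)*75 + L(((5*3)*3)*(-4)) = (3 + 1*6)*75 + 4*(((5*3)*3)*(-4))² = (3 + 6)*75 + 4*((15*3)*(-4))² = 9*75 + 4*(45*(-4))² = 675 + 4*(-180)² = 675 + 4*32400 = 675 + 129600 = 130275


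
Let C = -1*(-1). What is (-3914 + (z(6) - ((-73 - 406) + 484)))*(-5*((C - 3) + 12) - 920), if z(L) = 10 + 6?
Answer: 3785910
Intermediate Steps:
z(L) = 16
C = 1
(-3914 + (z(6) - ((-73 - 406) + 484)))*(-5*((C - 3) + 12) - 920) = (-3914 + (16 - ((-73 - 406) + 484)))*(-5*((1 - 3) + 12) - 920) = (-3914 + (16 - (-479 + 484)))*(-5*(-2 + 12) - 920) = (-3914 + (16 - 1*5))*(-50 - 920) = (-3914 + (16 - 5))*(-5*10 - 920) = (-3914 + 11)*(-50 - 920) = -3903*(-970) = 3785910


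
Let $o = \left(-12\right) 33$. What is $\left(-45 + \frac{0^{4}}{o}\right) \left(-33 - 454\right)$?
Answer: $21915$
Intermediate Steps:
$o = -396$
$\left(-45 + \frac{0^{4}}{o}\right) \left(-33 - 454\right) = \left(-45 + \frac{0^{4}}{-396}\right) \left(-33 - 454\right) = \left(-45 + 0 \left(- \frac{1}{396}\right)\right) \left(-487\right) = \left(-45 + 0\right) \left(-487\right) = \left(-45\right) \left(-487\right) = 21915$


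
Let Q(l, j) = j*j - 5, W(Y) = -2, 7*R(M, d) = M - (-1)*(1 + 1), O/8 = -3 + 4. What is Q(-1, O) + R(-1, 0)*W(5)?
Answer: 411/7 ≈ 58.714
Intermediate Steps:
O = 8 (O = 8*(-3 + 4) = 8*1 = 8)
R(M, d) = 2/7 + M/7 (R(M, d) = (M - (-1)*(1 + 1))/7 = (M - (-1)*2)/7 = (M - 1*(-2))/7 = (M + 2)/7 = (2 + M)/7 = 2/7 + M/7)
Q(l, j) = -5 + j**2 (Q(l, j) = j**2 - 5 = -5 + j**2)
Q(-1, O) + R(-1, 0)*W(5) = (-5 + 8**2) + (2/7 + (1/7)*(-1))*(-2) = (-5 + 64) + (2/7 - 1/7)*(-2) = 59 + (1/7)*(-2) = 59 - 2/7 = 411/7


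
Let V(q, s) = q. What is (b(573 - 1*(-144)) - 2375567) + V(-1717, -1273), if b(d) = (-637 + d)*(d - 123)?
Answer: -2329764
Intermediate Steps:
b(d) = (-637 + d)*(-123 + d)
(b(573 - 1*(-144)) - 2375567) + V(-1717, -1273) = ((78351 + (573 - 1*(-144))² - 760*(573 - 1*(-144))) - 2375567) - 1717 = ((78351 + (573 + 144)² - 760*(573 + 144)) - 2375567) - 1717 = ((78351 + 717² - 760*717) - 2375567) - 1717 = ((78351 + 514089 - 544920) - 2375567) - 1717 = (47520 - 2375567) - 1717 = -2328047 - 1717 = -2329764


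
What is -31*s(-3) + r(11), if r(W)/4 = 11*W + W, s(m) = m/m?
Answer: 497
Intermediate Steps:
s(m) = 1
r(W) = 48*W (r(W) = 4*(11*W + W) = 4*(12*W) = 48*W)
-31*s(-3) + r(11) = -31*1 + 48*11 = -31 + 528 = 497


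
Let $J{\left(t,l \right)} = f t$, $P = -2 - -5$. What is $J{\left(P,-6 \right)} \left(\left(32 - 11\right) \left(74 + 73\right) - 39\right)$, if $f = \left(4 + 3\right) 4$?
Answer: $256032$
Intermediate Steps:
$P = 3$ ($P = -2 + 5 = 3$)
$f = 28$ ($f = 7 \cdot 4 = 28$)
$J{\left(t,l \right)} = 28 t$
$J{\left(P,-6 \right)} \left(\left(32 - 11\right) \left(74 + 73\right) - 39\right) = 28 \cdot 3 \left(\left(32 - 11\right) \left(74 + 73\right) - 39\right) = 84 \left(21 \cdot 147 - 39\right) = 84 \left(3087 - 39\right) = 84 \cdot 3048 = 256032$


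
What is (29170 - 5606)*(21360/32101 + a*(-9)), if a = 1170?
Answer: -7964683133880/32101 ≈ -2.4811e+8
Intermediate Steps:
(29170 - 5606)*(21360/32101 + a*(-9)) = (29170 - 5606)*(21360/32101 + 1170*(-9)) = 23564*(21360*(1/32101) - 10530) = 23564*(21360/32101 - 10530) = 23564*(-338002170/32101) = -7964683133880/32101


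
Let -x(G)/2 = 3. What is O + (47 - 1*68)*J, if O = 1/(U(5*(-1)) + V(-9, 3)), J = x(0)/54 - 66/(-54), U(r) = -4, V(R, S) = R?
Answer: -913/39 ≈ -23.410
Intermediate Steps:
x(G) = -6 (x(G) = -2*3 = -6)
J = 10/9 (J = -6/54 - 66/(-54) = -6*1/54 - 66*(-1/54) = -⅑ + 11/9 = 10/9 ≈ 1.1111)
O = -1/13 (O = 1/(-4 - 9) = 1/(-13) = -1/13 ≈ -0.076923)
O + (47 - 1*68)*J = -1/13 + (47 - 1*68)*(10/9) = -1/13 + (47 - 68)*(10/9) = -1/13 - 21*10/9 = -1/13 - 70/3 = -913/39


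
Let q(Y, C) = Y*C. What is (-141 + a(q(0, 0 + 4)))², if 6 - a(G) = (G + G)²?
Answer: 18225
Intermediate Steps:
q(Y, C) = C*Y
a(G) = 6 - 4*G² (a(G) = 6 - (G + G)² = 6 - (2*G)² = 6 - 4*G²)
(-141 + a(q(0, 0 + 4)))² = (-141 + (6 - 4*((0 + 4)*0)²))² = (-141 + (6 - 4*(4*0)²))² = (-141 + (6 - 4*0²))² = (-141 + (6 - 4*0))² = (-141 + (6 + 0))² = (-141 + 6)² = (-135)² = 18225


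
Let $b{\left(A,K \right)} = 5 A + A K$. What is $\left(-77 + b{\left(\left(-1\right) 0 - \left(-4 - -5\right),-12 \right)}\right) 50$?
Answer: $-3500$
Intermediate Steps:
$\left(-77 + b{\left(\left(-1\right) 0 - \left(-4 - -5\right),-12 \right)}\right) 50 = \left(-77 + \left(\left(-1\right) 0 - \left(-4 - -5\right)\right) \left(5 - 12\right)\right) 50 = \left(-77 + \left(0 - \left(-4 + 5\right)\right) \left(-7\right)\right) 50 = \left(-77 + \left(0 - 1\right) \left(-7\right)\right) 50 = \left(-77 - -7\right) 50 = \left(-77 + 7\right) 50 = \left(-70\right) 50 = -3500$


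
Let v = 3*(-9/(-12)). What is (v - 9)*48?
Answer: -324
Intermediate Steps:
v = 9/4 (v = 3*(-9*(-1/12)) = 3*(3/4) = 9/4 ≈ 2.2500)
(v - 9)*48 = (9/4 - 9)*48 = -27/4*48 = -324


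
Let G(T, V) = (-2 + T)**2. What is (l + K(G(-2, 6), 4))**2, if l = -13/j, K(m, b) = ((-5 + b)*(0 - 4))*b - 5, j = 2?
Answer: 81/4 ≈ 20.250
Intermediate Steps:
K(m, b) = -5 + b*(20 - 4*b) (K(m, b) = ((-5 + b)*(-4))*b - 5 = (20 - 4*b)*b - 5 = b*(20 - 4*b) - 5 = -5 + b*(20 - 4*b))
l = -13/2 ≈ -6.5000
(l + K(G(-2, 6), 4))**2 = (-13/2 + (-5 - 4*4**2 + 20*4))**2 = (-13/2 + (-5 - 4*16 + 80))**2 = (-13/2 + (-5 - 64 + 80))**2 = (-13/2 + 11)**2 = (9/2)**2 = 81/4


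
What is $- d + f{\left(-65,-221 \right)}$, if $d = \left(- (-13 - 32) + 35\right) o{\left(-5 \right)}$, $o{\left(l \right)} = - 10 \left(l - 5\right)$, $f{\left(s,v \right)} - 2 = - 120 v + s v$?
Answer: $32887$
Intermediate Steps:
$f{\left(s,v \right)} = 2 - 120 v + s v$ ($f{\left(s,v \right)} = 2 + \left(- 120 v + s v\right) = 2 - 120 v + s v$)
$o{\left(l \right)} = 50 - 10 l$ ($o{\left(l \right)} = - 10 \left(-5 + l\right) = 50 - 10 l$)
$d = 8000$ ($d = \left(- (-13 - 32) + 35\right) \left(50 - -50\right) = \left(\left(-1\right) \left(-45\right) + 35\right) \left(50 + 50\right) = \left(45 + 35\right) 100 = 80 \cdot 100 = 8000$)
$- d + f{\left(-65,-221 \right)} = \left(-1\right) 8000 - -40887 = -8000 + \left(2 + 26520 + 14365\right) = -8000 + 40887 = 32887$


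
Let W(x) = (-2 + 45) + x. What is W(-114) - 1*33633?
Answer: -33704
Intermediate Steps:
W(x) = 43 + x
W(-114) - 1*33633 = (43 - 114) - 1*33633 = -71 - 33633 = -33704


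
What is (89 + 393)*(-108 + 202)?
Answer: 45308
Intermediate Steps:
(89 + 393)*(-108 + 202) = 482*94 = 45308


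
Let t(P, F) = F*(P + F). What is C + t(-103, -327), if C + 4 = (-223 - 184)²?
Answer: 306255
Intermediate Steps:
t(P, F) = F*(F + P)
C = 165645 (C = -4 + (-223 - 184)² = -4 + (-407)² = -4 + 165649 = 165645)
C + t(-103, -327) = 165645 - 327*(-327 - 103) = 165645 - 327*(-430) = 165645 + 140610 = 306255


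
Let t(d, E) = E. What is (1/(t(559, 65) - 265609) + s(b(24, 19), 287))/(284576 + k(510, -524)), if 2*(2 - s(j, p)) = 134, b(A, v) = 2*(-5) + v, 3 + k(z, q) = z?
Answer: -17260361/75702080152 ≈ -0.00022800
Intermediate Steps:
k(z, q) = -3 + z
b(A, v) = -10 + v
s(j, p) = -65 (s(j, p) = 2 - ½*134 = 2 - 67 = -65)
(1/(t(559, 65) - 265609) + s(b(24, 19), 287))/(284576 + k(510, -524)) = (1/(65 - 265609) - 65)/(284576 + (-3 + 510)) = (1/(-265544) - 65)/(284576 + 507) = (-1/265544 - 65)/285083 = -17260361/265544*1/285083 = -17260361/75702080152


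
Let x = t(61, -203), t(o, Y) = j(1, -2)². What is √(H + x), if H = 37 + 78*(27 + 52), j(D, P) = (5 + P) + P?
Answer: 10*√62 ≈ 78.740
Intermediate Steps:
j(D, P) = 5 + 2*P
t(o, Y) = 1 (t(o, Y) = (5 + 2*(-2))² = (5 - 4)² = 1² = 1)
x = 1
H = 6199 (H = 37 + 78*79 = 37 + 6162 = 6199)
√(H + x) = √(6199 + 1) = √6200 = 10*√62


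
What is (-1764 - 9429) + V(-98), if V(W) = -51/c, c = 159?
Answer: -593246/53 ≈ -11193.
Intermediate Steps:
V(W) = -17/53 (V(W) = -51/159 = -51*1/159 = -17/53)
(-1764 - 9429) + V(-98) = (-1764 - 9429) - 17/53 = -11193 - 17/53 = -593246/53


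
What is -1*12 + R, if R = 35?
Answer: 23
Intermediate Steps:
-1*12 + R = -1*12 + 35 = -12 + 35 = 23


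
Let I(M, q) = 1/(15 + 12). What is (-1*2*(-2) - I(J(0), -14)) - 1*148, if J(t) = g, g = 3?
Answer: -3889/27 ≈ -144.04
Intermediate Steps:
J(t) = 3
I(M, q) = 1/27
(-1*2*(-2) - I(J(0), -14)) - 1*148 = (-1*2*(-2) - 1*1/27) - 1*148 = (-2*(-2) - 1/27) - 148 = (4 - 1/27) - 148 = 107/27 - 148 = -3889/27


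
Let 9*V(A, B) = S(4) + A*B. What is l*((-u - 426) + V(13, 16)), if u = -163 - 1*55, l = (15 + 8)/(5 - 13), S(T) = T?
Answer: 9545/18 ≈ 530.28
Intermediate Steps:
l = -23/8 (l = 23/(-8) = 23*(-⅛) = -23/8 ≈ -2.8750)
u = -218 (u = -163 - 55 = -218)
V(A, B) = 4/9 + A*B/9 (V(A, B) = (4 + A*B)/9 = 4/9 + A*B/9)
l*((-u - 426) + V(13, 16)) = -23*((-1*(-218) - 426) + (4/9 + (⅑)*13*16))/8 = -23*((218 - 426) + (4/9 + 208/9))/8 = -23*(-208 + 212/9)/8 = -23/8*(-1660/9) = 9545/18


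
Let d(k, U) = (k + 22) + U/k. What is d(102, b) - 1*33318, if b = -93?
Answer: -1128627/34 ≈ -33195.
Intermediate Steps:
d(k, U) = 22 + k + U/k (d(k, U) = (22 + k) + U/k = 22 + k + U/k)
d(102, b) - 1*33318 = (22 + 102 - 93/102) - 1*33318 = (22 + 102 - 93*1/102) - 33318 = (22 + 102 - 31/34) - 33318 = 4185/34 - 33318 = -1128627/34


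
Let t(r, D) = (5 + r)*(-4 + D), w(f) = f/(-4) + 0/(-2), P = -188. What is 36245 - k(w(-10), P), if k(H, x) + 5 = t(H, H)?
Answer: 145045/4 ≈ 36261.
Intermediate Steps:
w(f) = -f/4 (w(f) = f*(-¼) + 0*(-½) = -f/4 + 0 = -f/4)
t(r, D) = (-4 + D)*(5 + r)
k(H, x) = -25 + H + H² (k(H, x) = -5 + (-20 - 4*H + 5*H + H*H) = -5 + (-20 - 4*H + 5*H + H²) = -5 + (-20 + H + H²) = -25 + H + H²)
36245 - k(w(-10), P) = 36245 - (-25 - ¼*(-10) + (-¼*(-10))²) = 36245 - (-25 + 5/2 + (5/2)²) = 36245 - (-25 + 5/2 + 25/4) = 36245 - 1*(-65/4) = 36245 + 65/4 = 145045/4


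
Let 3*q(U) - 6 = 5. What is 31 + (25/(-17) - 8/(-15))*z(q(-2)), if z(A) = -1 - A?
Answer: 27061/765 ≈ 35.374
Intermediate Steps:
q(U) = 11/3 (q(U) = 2 + (⅓)*5 = 2 + 5/3 = 11/3)
31 + (25/(-17) - 8/(-15))*z(q(-2)) = 31 + (25/(-17) - 8/(-15))*(-1 - 1*11/3) = 31 + (25*(-1/17) - 8*(-1/15))*(-1 - 11/3) = 31 + (-25/17 + 8/15)*(-14/3) = 31 - 239/255*(-14/3) = 31 + 3346/765 = 27061/765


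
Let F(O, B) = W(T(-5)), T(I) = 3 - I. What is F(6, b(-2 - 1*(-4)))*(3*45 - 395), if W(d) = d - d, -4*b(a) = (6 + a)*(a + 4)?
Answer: 0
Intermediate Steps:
b(a) = -(4 + a)*(6 + a)/4 (b(a) = -(6 + a)*(a + 4)/4 = -(6 + a)*(4 + a)/4 = -(4 + a)*(6 + a)/4)
W(d) = 0
F(O, B) = 0
F(6, b(-2 - 1*(-4)))*(3*45 - 395) = 0*(3*45 - 395) = 0*(135 - 395) = 0*(-260) = 0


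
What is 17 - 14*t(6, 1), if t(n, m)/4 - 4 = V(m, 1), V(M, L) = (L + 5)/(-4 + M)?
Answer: -95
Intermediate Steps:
V(M, L) = (5 + L)/(-4 + M)
t(n, m) = 16 + 24/(-4 + m) (t(n, m) = 16 + 4*((5 + 1)/(-4 + m)) = 16 + 4*(6/(-4 + m)) = 16 + 24/(-4 + m))
17 - 14*t(6, 1) = 17 - 112*(-5 + 2*1)/(-4 + 1) = 17 - 112*(-5 + 2)/(-3) = 17 - 112*(-1)*(-3)/3 = 17 - 14*8 = 17 - 112 = -95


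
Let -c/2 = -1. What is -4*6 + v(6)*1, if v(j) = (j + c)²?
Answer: 40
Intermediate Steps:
c = 2 (c = -2*(-1) = 2)
v(j) = (2 + j)² (v(j) = (j + 2)² = (2 + j)²)
-4*6 + v(6)*1 = -4*6 + (2 + 6)²*1 = -24 + 8²*1 = -24 + 64*1 = -24 + 64 = 40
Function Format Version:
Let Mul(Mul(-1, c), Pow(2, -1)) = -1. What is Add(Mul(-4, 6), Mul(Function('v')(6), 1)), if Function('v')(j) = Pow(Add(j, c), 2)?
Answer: 40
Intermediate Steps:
c = 2 (c = Mul(-2, -1) = 2)
Function('v')(j) = Pow(Add(2, j), 2) (Function('v')(j) = Pow(Add(j, 2), 2) = Pow(Add(2, j), 2))
Add(Mul(-4, 6), Mul(Function('v')(6), 1)) = Add(Mul(-4, 6), Mul(Pow(Add(2, 6), 2), 1)) = Add(-24, Mul(Pow(8, 2), 1)) = Add(-24, Mul(64, 1)) = Add(-24, 64) = 40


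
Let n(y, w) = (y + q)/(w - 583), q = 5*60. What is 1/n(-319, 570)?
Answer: 13/19 ≈ 0.68421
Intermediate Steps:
q = 300
n(y, w) = (300 + y)/(-583 + w) (n(y, w) = (y + 300)/(w - 583) = (300 + y)/(-583 + w))
1/n(-319, 570) = 1/((300 - 319)/(-583 + 570)) = 1/(-19/(-13)) = 1/(-1/13*(-19)) = 1/(19/13) = 13/19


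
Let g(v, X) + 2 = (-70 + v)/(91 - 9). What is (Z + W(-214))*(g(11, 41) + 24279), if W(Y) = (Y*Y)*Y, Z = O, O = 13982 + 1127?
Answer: -19479026978925/82 ≈ -2.3755e+11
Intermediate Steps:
O = 15109
g(v, X) = -117/41 + v/82 (g(v, X) = -2 + (-70 + v)/(91 - 9) = -2 + (-70 + v)/82 = -2 + (-70 + v)*(1/82) = -2 + (-35/41 + v/82) = -117/41 + v/82)
Z = 15109
W(Y) = Y**3 (W(Y) = Y**2*Y = Y**3)
(Z + W(-214))*(g(11, 41) + 24279) = (15109 + (-214)**3)*((-117/41 + (1/82)*11) + 24279) = (15109 - 9800344)*((-117/41 + 11/82) + 24279) = -9785235*(-223/82 + 24279) = -9785235*1990655/82 = -19479026978925/82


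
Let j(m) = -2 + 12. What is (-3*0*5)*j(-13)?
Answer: 0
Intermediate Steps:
j(m) = 10
(-3*0*5)*j(-13) = (-3*0*5)*10 = (0*5)*10 = 0*10 = 0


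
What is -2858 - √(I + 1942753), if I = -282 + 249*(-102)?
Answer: -2858 - √1917073 ≈ -4242.6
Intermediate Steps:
I = -25680 (I = -282 - 25398 = -25680)
-2858 - √(I + 1942753) = -2858 - √(-25680 + 1942753) = -2858 - √1917073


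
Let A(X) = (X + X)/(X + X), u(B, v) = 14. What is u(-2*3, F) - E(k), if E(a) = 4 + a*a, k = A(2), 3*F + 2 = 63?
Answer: 9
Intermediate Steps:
F = 61/3 (F = -2/3 + (1/3)*63 = -2/3 + 21 = 61/3 ≈ 20.333)
A(X) = 1 (A(X) = (2*X)/((2*X)) = (2*X)*(1/(2*X)) = 1)
k = 1
E(a) = 4 + a**2
u(-2*3, F) - E(k) = 14 - (4 + 1**2) = 14 - (4 + 1) = 14 - 1*5 = 14 - 5 = 9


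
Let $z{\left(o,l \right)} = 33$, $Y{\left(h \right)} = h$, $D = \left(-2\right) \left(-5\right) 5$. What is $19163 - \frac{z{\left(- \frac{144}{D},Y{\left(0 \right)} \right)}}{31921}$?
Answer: $\frac{611702090}{31921} \approx 19163.0$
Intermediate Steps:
$D = 50$ ($D = 10 \cdot 5 = 50$)
$19163 - \frac{z{\left(- \frac{144}{D},Y{\left(0 \right)} \right)}}{31921} = 19163 - \frac{33}{31921} = \frac{611702090}{31921}$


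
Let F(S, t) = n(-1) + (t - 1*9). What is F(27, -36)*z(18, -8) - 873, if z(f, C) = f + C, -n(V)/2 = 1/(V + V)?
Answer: -1313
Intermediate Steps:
n(V) = -1/V (n(V) = -2/(V + V) = -2*1/(2*V) = -1/V)
z(f, C) = C + f
F(S, t) = -8 + t (F(S, t) = -1/(-1) + (t - 1*9) = -1*(-1) + (t - 9) = 1 + (-9 + t) = -8 + t)
F(27, -36)*z(18, -8) - 873 = (-8 - 36)*(-8 + 18) - 873 = -44*10 - 873 = -440 - 873 = -1313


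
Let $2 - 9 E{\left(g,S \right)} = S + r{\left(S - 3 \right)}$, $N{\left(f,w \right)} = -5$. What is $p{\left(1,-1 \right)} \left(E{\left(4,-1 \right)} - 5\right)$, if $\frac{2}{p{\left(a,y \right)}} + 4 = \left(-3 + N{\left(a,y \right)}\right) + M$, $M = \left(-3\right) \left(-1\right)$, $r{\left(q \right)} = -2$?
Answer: $\frac{80}{81} \approx 0.98765$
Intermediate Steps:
$M = 3$
$p{\left(a,y \right)} = - \frac{2}{9}$ ($p{\left(a,y \right)} = \frac{2}{-4 + \left(\left(-3 - 5\right) + 3\right)} = \frac{2}{-4 + \left(-8 + 3\right)} = \frac{2}{-4 - 5} = \frac{2}{-9} = 2 \left(- \frac{1}{9}\right) = - \frac{2}{9}$)
$E{\left(g,S \right)} = \frac{4}{9} - \frac{S}{9}$ ($E{\left(g,S \right)} = \frac{2}{9} - \frac{S - 2}{9} = \frac{2}{9} - \frac{-2 + S}{9} = \frac{2}{9} - \left(- \frac{2}{9} + \frac{S}{9}\right) = \frac{4}{9} - \frac{S}{9}$)
$p{\left(1,-1 \right)} \left(E{\left(4,-1 \right)} - 5\right) = - \frac{2 \left(\left(\frac{4}{9} - - \frac{1}{9}\right) - 5\right)}{9} = - \frac{2 \left(\left(\frac{4}{9} + \frac{1}{9}\right) - 5\right)}{9} = - \frac{2 \left(\frac{5}{9} - 5\right)}{9} = \left(- \frac{2}{9}\right) \left(- \frac{40}{9}\right) = \frac{80}{81}$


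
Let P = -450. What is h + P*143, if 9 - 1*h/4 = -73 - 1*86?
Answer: -63678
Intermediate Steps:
h = 672 (h = 36 - 4*(-73 - 1*86) = 36 - 4*(-73 - 86) = 36 - 4*(-159) = 36 + 636 = 672)
h + P*143 = 672 - 450*143 = 672 - 64350 = -63678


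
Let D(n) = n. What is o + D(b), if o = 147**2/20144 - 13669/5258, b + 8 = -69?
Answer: -4158674459/52958576 ≈ -78.527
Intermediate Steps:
b = -77 (b = -8 - 69 = -77)
o = -80864107/52958576 (o = 21609*(1/20144) - 13669*1/5258 = 21609/20144 - 13669/5258 = -80864107/52958576 ≈ -1.5269)
o + D(b) = -80864107/52958576 - 77 = -4158674459/52958576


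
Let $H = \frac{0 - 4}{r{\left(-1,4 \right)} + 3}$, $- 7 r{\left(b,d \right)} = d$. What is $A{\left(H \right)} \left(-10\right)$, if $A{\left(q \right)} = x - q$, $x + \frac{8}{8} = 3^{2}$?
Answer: $- \frac{1640}{17} \approx -96.471$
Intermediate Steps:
$x = 8$ ($x = -1 + 3^{2} = -1 + 9 = 8$)
$r{\left(b,d \right)} = - \frac{d}{7}$
$H = - \frac{28}{17}$ ($H = \frac{0 - 4}{\left(- \frac{1}{7}\right) 4 + 3} = - \frac{4}{- \frac{4}{7} + 3} = - \frac{4}{\frac{17}{7}} = \left(-4\right) \frac{7}{17} = - \frac{28}{17} \approx -1.6471$)
$A{\left(q \right)} = 8 - q$
$A{\left(H \right)} \left(-10\right) = \left(8 - - \frac{28}{17}\right) \left(-10\right) = \left(8 + \frac{28}{17}\right) \left(-10\right) = \frac{164}{17} \left(-10\right) = - \frac{1640}{17}$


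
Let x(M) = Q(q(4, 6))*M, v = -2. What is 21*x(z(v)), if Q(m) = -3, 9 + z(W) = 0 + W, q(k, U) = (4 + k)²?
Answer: 693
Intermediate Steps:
z(W) = -9 + W (z(W) = -9 + (0 + W) = -9 + W)
x(M) = -3*M
21*x(z(v)) = 21*(-3*(-9 - 2)) = 21*(-3*(-11)) = 21*33 = 693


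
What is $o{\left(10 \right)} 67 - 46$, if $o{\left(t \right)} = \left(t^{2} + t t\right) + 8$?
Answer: $13890$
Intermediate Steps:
$o{\left(t \right)} = 8 + 2 t^{2}$ ($o{\left(t \right)} = \left(t^{2} + t^{2}\right) + 8 = 2 t^{2} + 8 = 8 + 2 t^{2}$)
$o{\left(10 \right)} 67 - 46 = \left(8 + 2 \cdot 10^{2}\right) 67 - 46 = \left(8 + 2 \cdot 100\right) 67 - 46 = \left(8 + 200\right) 67 - 46 = 208 \cdot 67 - 46 = 13936 - 46 = 13890$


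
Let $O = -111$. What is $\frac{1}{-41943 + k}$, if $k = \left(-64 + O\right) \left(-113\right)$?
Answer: $- \frac{1}{22168} \approx -4.511 \cdot 10^{-5}$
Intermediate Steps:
$k = 19775$ ($k = \left(-64 - 111\right) \left(-113\right) = \left(-175\right) \left(-113\right) = 19775$)
$\frac{1}{-41943 + k} = \frac{1}{-41943 + 19775} = \frac{1}{-22168} = - \frac{1}{22168}$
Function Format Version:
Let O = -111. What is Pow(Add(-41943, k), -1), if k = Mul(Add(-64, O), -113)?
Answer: Rational(-1, 22168) ≈ -4.5110e-5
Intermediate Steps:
k = 19775 (k = Mul(Add(-64, -111), -113) = Mul(-175, -113) = 19775)
Pow(Add(-41943, k), -1) = Pow(Add(-41943, 19775), -1) = Pow(-22168, -1) = Rational(-1, 22168)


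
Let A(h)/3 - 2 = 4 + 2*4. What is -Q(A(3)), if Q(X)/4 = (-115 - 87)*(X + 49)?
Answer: 73528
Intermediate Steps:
A(h) = 42 (A(h) = 6 + 3*(4 + 2*4) = 6 + 3*(4 + 8) = 6 + 3*12 = 6 + 36 = 42)
Q(X) = -39592 - 808*X (Q(X) = 4*((-115 - 87)*(X + 49)) = 4*(-202*(49 + X)) = 4*(-9898 - 202*X) = -39592 - 808*X)
-Q(A(3)) = -(-39592 - 808*42) = -(-39592 - 33936) = -1*(-73528) = 73528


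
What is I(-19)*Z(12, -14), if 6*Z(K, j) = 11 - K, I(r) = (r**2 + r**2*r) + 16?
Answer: 3241/3 ≈ 1080.3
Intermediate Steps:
I(r) = 16 + r**2 + r**3 (I(r) = (r**2 + r**3) + 16 = 16 + r**2 + r**3)
Z(K, j) = 11/6 - K/6 (Z(K, j) = (11 - K)/6 = 11/6 - K/6)
I(-19)*Z(12, -14) = (16 + (-19)**2 + (-19)**3)*(11/6 - 1/6*12) = (16 + 361 - 6859)*(11/6 - 2) = -6482*(-1/6) = 3241/3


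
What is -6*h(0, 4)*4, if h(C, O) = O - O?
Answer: 0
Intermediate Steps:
h(C, O) = 0
-6*h(0, 4)*4 = -6*0*4 = 0*4 = 0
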